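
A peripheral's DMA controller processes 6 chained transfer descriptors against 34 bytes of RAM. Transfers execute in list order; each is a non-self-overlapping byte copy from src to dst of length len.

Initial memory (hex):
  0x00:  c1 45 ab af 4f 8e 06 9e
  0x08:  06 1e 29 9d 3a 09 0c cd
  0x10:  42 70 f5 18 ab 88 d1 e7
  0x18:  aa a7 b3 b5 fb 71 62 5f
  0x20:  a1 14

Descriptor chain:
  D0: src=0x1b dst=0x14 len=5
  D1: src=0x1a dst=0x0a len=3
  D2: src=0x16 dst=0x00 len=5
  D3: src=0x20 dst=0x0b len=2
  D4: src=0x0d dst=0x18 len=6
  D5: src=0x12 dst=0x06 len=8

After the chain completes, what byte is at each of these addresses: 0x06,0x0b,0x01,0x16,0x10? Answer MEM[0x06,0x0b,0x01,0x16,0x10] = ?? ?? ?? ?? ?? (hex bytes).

D0: mem[0x14..0x18] <- [b5 fb 71 62 5f]
D1: mem[0x0a..0x0c] <- [b3 b5 fb]
D2: mem[0x00..0x04] <- [71 62 5f a7 b3]
D3: mem[0x0b..0x0c] <- [a1 14]
D4: mem[0x18..0x1d] <- [09 0c cd 42 70 f5]
D5: mem[0x06..0x0d] <- [f5 18 b5 fb 71 62 09 0c]
query mem[0x06]=0xf5, mem[0x0b]=0x62, mem[0x01]=0x62, mem[0x16]=0x71, mem[0x10]=0x42

MEM[0x06,0x0b,0x01,0x16,0x10] = f5 62 62 71 42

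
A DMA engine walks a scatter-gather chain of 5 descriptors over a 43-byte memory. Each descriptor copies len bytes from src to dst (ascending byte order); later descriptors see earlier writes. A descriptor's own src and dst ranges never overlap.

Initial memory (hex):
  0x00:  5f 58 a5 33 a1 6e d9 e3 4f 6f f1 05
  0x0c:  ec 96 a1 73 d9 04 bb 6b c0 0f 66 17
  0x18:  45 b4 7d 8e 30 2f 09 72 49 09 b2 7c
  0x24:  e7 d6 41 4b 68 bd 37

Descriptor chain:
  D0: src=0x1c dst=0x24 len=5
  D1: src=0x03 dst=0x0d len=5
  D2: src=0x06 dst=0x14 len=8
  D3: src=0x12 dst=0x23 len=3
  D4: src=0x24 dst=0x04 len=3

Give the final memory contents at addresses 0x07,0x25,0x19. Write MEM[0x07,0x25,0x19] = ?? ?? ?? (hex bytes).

[0] 0x1c->0x24 len=5 : 30 2f 09 72 49
[1] 0x03->0x0d len=5 : 33 a1 6e d9 e3
[2] 0x06->0x14 len=8 : d9 e3 4f 6f f1 05 ec 33
[3] 0x12->0x23 len=3 : bb 6b d9
[4] 0x24->0x04 len=3 : 6b d9 09
query mem[0x07]=0xe3, mem[0x25]=0xd9, mem[0x19]=0x05

MEM[0x07,0x25,0x19] = e3 d9 05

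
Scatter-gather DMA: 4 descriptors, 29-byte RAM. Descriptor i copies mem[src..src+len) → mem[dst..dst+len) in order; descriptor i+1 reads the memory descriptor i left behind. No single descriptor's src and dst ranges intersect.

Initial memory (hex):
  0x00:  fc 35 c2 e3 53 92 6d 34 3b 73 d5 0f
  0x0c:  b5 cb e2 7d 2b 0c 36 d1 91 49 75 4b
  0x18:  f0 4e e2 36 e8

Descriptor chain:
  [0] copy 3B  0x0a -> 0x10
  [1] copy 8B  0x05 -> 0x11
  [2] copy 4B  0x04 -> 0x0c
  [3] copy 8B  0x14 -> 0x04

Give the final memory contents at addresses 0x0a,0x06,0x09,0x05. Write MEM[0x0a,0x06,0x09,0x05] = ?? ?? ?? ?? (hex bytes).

  after D0: wrote 3B at 0x10 = d50fb5
  after D1: wrote 8B at 0x11 = 926d343b73d50fb5
  after D2: wrote 4B at 0x0c = 53926d34
  after D3: wrote 8B at 0x04 = 3b73d50fb54ee236
query mem[0x0a]=0xe2, mem[0x06]=0xd5, mem[0x09]=0x4e, mem[0x05]=0x73

MEM[0x0a,0x06,0x09,0x05] = e2 d5 4e 73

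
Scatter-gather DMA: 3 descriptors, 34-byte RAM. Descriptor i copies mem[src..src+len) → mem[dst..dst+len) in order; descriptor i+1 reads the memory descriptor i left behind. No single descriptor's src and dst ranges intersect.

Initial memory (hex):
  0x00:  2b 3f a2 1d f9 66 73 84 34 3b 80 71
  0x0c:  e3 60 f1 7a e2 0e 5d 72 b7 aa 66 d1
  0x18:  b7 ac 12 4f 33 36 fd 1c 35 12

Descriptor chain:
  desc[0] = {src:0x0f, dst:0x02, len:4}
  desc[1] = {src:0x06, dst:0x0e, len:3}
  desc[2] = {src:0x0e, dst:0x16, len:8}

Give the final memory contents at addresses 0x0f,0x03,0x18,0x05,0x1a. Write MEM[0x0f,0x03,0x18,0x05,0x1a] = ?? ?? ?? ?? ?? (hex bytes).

#0 dst[0x02+4] := {0x7a,0xe2,0x0e,0x5d}
#1 dst[0x0e+3] := {0x73,0x84,0x34}
#2 dst[0x16+8] := {0x73,0x84,0x34,0x0e,0x5d,0x72,0xb7,0xaa}
query mem[0x0f]=0x84, mem[0x03]=0xe2, mem[0x18]=0x34, mem[0x05]=0x5d, mem[0x1a]=0x5d

MEM[0x0f,0x03,0x18,0x05,0x1a] = 84 e2 34 5d 5d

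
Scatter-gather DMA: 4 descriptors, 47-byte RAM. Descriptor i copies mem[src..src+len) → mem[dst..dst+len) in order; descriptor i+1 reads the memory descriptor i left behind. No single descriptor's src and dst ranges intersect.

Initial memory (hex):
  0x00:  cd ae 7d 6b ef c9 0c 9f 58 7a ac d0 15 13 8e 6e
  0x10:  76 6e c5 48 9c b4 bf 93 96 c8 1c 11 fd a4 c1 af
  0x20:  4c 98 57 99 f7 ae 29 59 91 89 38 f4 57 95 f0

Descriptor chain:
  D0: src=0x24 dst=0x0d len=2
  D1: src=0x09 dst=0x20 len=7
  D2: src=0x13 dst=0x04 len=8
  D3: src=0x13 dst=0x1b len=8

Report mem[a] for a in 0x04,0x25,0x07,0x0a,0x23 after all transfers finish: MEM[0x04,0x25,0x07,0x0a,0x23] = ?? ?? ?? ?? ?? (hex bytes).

MEM[0x04,0x25,0x07,0x0a,0x23] = 48 ae bf c8 15

#0 dst[0x0d+2] := {0xf7,0xae}
#1 dst[0x20+7] := {0x7a,0xac,0xd0,0x15,0xf7,0xae,0x6e}
#2 dst[0x04+8] := {0x48,0x9c,0xb4,0xbf,0x93,0x96,0xc8,0x1c}
#3 dst[0x1b+8] := {0x48,0x9c,0xb4,0xbf,0x93,0x96,0xc8,0x1c}
query mem[0x04]=0x48, mem[0x25]=0xae, mem[0x07]=0xbf, mem[0x0a]=0xc8, mem[0x23]=0x15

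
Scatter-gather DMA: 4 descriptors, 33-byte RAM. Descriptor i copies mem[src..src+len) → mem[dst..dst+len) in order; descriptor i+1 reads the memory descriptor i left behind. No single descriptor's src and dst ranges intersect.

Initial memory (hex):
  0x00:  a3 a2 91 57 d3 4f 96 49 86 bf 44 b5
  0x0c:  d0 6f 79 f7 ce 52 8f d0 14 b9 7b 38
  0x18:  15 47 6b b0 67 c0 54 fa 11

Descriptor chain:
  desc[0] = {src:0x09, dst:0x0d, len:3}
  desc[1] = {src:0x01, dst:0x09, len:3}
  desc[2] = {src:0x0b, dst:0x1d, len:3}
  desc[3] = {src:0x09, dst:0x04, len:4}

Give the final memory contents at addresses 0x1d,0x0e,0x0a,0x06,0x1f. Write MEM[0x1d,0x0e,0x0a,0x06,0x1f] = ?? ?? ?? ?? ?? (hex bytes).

MEM[0x1d,0x0e,0x0a,0x06,0x1f] = 57 44 91 57 bf

  after D0: wrote 3B at 0x0d = bf44b5
  after D1: wrote 3B at 0x09 = a29157
  after D2: wrote 3B at 0x1d = 57d0bf
  after D3: wrote 4B at 0x04 = a29157d0
query mem[0x1d]=0x57, mem[0x0e]=0x44, mem[0x0a]=0x91, mem[0x06]=0x57, mem[0x1f]=0xbf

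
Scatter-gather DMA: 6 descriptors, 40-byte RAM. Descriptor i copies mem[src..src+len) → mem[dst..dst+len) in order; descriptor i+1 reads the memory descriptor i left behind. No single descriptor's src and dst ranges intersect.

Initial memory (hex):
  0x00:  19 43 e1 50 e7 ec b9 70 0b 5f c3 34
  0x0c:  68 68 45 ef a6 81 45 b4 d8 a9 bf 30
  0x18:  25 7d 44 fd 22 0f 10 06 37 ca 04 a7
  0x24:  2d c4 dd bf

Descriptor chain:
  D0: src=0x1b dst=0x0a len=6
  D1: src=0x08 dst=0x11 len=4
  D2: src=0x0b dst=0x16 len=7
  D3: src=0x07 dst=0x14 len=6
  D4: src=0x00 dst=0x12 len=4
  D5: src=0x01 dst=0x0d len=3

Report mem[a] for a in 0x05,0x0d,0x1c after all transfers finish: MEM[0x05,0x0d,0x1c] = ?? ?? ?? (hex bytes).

MEM[0x05,0x0d,0x1c] = ec 43 0b

D0: mem[0x0a..0x0f] <- [fd 22 0f 10 06 37]
D1: mem[0x11..0x14] <- [0b 5f fd 22]
D2: mem[0x16..0x1c] <- [22 0f 10 06 37 a6 0b]
D3: mem[0x14..0x19] <- [70 0b 5f fd 22 0f]
D4: mem[0x12..0x15] <- [19 43 e1 50]
D5: mem[0x0d..0x0f] <- [43 e1 50]
query mem[0x05]=0xec, mem[0x0d]=0x43, mem[0x1c]=0x0b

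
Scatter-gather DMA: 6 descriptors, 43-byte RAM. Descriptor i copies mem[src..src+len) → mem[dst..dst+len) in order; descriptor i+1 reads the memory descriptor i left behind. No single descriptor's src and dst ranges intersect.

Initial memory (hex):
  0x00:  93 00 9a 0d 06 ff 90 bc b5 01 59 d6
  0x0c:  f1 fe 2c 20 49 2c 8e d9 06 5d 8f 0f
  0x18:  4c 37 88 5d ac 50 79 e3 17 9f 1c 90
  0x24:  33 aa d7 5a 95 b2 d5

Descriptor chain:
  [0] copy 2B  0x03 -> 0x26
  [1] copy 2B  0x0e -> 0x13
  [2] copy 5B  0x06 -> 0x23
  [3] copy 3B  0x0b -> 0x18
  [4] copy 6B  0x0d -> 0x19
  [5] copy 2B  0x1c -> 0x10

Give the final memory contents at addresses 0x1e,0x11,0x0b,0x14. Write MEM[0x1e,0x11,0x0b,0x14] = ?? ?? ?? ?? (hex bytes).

MEM[0x1e,0x11,0x0b,0x14] = 8e 2c d6 20

[0] 0x03->0x26 len=2 : 0d 06
[1] 0x0e->0x13 len=2 : 2c 20
[2] 0x06->0x23 len=5 : 90 bc b5 01 59
[3] 0x0b->0x18 len=3 : d6 f1 fe
[4] 0x0d->0x19 len=6 : fe 2c 20 49 2c 8e
[5] 0x1c->0x10 len=2 : 49 2c
query mem[0x1e]=0x8e, mem[0x11]=0x2c, mem[0x0b]=0xd6, mem[0x14]=0x20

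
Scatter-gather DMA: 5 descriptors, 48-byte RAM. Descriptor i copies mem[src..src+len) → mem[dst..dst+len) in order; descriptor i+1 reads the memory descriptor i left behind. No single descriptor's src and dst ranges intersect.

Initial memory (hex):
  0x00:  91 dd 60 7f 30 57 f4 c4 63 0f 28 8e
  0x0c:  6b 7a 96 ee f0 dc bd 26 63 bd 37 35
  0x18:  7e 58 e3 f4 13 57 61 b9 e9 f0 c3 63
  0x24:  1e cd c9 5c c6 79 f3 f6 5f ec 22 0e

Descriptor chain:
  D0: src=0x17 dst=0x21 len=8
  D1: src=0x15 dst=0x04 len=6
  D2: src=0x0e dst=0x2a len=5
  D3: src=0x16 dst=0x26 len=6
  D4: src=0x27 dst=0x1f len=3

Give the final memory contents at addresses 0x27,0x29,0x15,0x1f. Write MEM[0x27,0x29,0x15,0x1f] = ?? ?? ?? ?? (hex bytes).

MEM[0x27,0x29,0x15,0x1f] = 35 58 bd 35

[0] 0x17->0x21 len=8 : 35 7e 58 e3 f4 13 57 61
[1] 0x15->0x04 len=6 : bd 37 35 7e 58 e3
[2] 0x0e->0x2a len=5 : 96 ee f0 dc bd
[3] 0x16->0x26 len=6 : 37 35 7e 58 e3 f4
[4] 0x27->0x1f len=3 : 35 7e 58
query mem[0x27]=0x35, mem[0x29]=0x58, mem[0x15]=0xbd, mem[0x1f]=0x35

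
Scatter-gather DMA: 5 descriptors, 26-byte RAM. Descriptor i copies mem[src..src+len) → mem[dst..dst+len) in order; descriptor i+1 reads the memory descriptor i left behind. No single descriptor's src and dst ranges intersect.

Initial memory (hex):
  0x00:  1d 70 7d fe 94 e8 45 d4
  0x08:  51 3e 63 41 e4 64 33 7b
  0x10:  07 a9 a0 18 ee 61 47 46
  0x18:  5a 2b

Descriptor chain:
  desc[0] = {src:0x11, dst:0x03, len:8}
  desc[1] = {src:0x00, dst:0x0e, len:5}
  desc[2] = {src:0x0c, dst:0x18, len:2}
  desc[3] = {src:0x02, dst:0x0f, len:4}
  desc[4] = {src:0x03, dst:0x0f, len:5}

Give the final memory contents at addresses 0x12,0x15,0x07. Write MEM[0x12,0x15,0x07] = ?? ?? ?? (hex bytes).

[0] 0x11->0x03 len=8 : a9 a0 18 ee 61 47 46 5a
[1] 0x00->0x0e len=5 : 1d 70 7d a9 a0
[2] 0x0c->0x18 len=2 : e4 64
[3] 0x02->0x0f len=4 : 7d a9 a0 18
[4] 0x03->0x0f len=5 : a9 a0 18 ee 61
query mem[0x12]=0xee, mem[0x15]=0x61, mem[0x07]=0x61

MEM[0x12,0x15,0x07] = ee 61 61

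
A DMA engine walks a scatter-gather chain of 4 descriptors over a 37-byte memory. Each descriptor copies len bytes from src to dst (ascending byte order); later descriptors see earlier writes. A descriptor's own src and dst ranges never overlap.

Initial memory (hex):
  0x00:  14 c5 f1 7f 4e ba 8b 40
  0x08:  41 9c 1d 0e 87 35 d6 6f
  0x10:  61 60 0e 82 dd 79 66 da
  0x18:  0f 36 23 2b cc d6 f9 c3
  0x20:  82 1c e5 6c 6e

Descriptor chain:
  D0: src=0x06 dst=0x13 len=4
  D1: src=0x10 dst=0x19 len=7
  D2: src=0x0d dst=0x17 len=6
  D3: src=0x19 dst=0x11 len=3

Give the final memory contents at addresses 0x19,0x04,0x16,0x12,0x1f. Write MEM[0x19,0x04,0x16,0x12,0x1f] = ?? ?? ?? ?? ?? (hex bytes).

  after D0: wrote 4B at 0x13 = 8b40419c
  after D1: wrote 7B at 0x19 = 61600e8b40419c
  after D2: wrote 6B at 0x17 = 35d66f61600e
  after D3: wrote 3B at 0x11 = 6f6160
query mem[0x19]=0x6f, mem[0x04]=0x4e, mem[0x16]=0x9c, mem[0x12]=0x61, mem[0x1f]=0x9c

MEM[0x19,0x04,0x16,0x12,0x1f] = 6f 4e 9c 61 9c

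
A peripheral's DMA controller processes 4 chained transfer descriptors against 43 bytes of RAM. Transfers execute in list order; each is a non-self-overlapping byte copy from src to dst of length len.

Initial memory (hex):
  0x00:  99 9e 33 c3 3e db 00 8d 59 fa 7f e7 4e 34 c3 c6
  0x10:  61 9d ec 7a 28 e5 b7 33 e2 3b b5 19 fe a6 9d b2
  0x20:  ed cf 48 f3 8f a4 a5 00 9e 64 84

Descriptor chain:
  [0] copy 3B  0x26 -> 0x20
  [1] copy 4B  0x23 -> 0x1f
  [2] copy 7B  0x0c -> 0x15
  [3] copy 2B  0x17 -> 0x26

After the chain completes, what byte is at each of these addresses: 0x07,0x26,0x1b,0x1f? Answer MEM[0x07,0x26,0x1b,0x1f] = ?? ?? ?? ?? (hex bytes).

MEM[0x07,0x26,0x1b,0x1f] = 8d c3 ec f3

[0] 0x26->0x20 len=3 : a5 00 9e
[1] 0x23->0x1f len=4 : f3 8f a4 a5
[2] 0x0c->0x15 len=7 : 4e 34 c3 c6 61 9d ec
[3] 0x17->0x26 len=2 : c3 c6
query mem[0x07]=0x8d, mem[0x26]=0xc3, mem[0x1b]=0xec, mem[0x1f]=0xf3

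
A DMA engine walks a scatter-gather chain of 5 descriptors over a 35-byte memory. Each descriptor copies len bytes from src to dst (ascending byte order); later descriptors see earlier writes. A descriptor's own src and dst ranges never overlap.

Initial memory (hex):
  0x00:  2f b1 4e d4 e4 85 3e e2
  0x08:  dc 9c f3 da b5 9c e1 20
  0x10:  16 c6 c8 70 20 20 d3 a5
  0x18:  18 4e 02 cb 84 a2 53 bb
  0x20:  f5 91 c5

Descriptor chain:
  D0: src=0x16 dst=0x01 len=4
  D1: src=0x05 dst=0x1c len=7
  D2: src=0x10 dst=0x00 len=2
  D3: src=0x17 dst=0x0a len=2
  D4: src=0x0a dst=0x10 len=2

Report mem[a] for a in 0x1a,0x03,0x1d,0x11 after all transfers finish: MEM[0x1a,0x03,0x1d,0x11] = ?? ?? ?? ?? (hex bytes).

MEM[0x1a,0x03,0x1d,0x11] = 02 18 3e 18

[0] 0x16->0x01 len=4 : d3 a5 18 4e
[1] 0x05->0x1c len=7 : 85 3e e2 dc 9c f3 da
[2] 0x10->0x00 len=2 : 16 c6
[3] 0x17->0x0a len=2 : a5 18
[4] 0x0a->0x10 len=2 : a5 18
query mem[0x1a]=0x02, mem[0x03]=0x18, mem[0x1d]=0x3e, mem[0x11]=0x18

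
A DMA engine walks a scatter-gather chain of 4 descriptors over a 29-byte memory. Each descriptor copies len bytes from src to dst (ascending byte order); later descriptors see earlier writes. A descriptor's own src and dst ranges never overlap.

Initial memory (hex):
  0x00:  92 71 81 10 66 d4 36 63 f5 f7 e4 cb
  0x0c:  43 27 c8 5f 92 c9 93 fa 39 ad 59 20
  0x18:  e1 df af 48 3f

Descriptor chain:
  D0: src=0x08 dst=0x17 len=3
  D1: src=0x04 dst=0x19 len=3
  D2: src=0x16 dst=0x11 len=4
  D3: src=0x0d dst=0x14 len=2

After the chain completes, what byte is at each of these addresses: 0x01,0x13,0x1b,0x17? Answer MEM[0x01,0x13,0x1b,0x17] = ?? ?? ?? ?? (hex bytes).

#0 dst[0x17+3] := {0xf5,0xf7,0xe4}
#1 dst[0x19+3] := {0x66,0xd4,0x36}
#2 dst[0x11+4] := {0x59,0xf5,0xf7,0x66}
#3 dst[0x14+2] := {0x27,0xc8}
query mem[0x01]=0x71, mem[0x13]=0xf7, mem[0x1b]=0x36, mem[0x17]=0xf5

MEM[0x01,0x13,0x1b,0x17] = 71 f7 36 f5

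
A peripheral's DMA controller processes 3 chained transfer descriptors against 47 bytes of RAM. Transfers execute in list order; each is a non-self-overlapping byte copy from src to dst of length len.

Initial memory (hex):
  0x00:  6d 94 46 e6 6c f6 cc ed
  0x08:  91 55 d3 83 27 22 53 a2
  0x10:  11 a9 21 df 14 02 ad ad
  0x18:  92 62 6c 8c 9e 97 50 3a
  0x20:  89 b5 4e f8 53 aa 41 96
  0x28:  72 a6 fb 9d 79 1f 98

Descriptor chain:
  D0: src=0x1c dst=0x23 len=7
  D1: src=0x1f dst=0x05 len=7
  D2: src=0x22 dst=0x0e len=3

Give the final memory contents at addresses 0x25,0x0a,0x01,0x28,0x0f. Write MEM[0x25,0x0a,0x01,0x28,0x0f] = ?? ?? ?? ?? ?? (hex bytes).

MEM[0x25,0x0a,0x01,0x28,0x0f] = 50 97 94 b5 9e

#0 dst[0x23+7] := {0x9e,0x97,0x50,0x3a,0x89,0xb5,0x4e}
#1 dst[0x05+7] := {0x3a,0x89,0xb5,0x4e,0x9e,0x97,0x50}
#2 dst[0x0e+3] := {0x4e,0x9e,0x97}
query mem[0x25]=0x50, mem[0x0a]=0x97, mem[0x01]=0x94, mem[0x28]=0xb5, mem[0x0f]=0x9e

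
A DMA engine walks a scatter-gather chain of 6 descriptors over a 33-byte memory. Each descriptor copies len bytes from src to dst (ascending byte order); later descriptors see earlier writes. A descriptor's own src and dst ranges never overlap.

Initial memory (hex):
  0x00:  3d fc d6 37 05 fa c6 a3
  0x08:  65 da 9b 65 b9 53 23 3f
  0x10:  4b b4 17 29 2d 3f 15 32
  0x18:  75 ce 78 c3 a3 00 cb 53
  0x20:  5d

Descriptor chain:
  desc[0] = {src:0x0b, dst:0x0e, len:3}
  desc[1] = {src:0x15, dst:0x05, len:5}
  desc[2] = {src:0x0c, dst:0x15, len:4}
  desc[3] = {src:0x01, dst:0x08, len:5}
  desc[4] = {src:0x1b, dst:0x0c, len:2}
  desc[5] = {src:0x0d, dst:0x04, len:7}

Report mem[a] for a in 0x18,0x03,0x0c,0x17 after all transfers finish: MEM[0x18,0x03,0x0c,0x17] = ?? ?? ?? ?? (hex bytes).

MEM[0x18,0x03,0x0c,0x17] = b9 37 c3 65

  after D0: wrote 3B at 0x0e = 65b953
  after D1: wrote 5B at 0x05 = 3f153275ce
  after D2: wrote 4B at 0x15 = b95365b9
  after D3: wrote 5B at 0x08 = fcd637053f
  after D4: wrote 2B at 0x0c = c3a3
  after D5: wrote 7B at 0x04 = a365b953b41729
query mem[0x18]=0xb9, mem[0x03]=0x37, mem[0x0c]=0xc3, mem[0x17]=0x65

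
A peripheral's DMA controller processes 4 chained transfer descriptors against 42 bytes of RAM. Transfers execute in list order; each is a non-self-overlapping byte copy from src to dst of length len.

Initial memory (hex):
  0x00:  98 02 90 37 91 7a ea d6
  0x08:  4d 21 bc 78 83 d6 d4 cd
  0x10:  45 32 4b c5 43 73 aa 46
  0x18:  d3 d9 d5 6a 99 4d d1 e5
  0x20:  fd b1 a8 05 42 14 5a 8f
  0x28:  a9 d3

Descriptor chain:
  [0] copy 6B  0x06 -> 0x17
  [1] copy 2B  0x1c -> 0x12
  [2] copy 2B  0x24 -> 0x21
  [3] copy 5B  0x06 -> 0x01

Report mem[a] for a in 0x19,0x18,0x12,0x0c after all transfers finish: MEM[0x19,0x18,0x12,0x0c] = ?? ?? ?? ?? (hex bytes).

  after D0: wrote 6B at 0x17 = ead64d21bc78
  after D1: wrote 2B at 0x12 = 784d
  after D2: wrote 2B at 0x21 = 4214
  after D3: wrote 5B at 0x01 = ead64d21bc
query mem[0x19]=0x4d, mem[0x18]=0xd6, mem[0x12]=0x78, mem[0x0c]=0x83

MEM[0x19,0x18,0x12,0x0c] = 4d d6 78 83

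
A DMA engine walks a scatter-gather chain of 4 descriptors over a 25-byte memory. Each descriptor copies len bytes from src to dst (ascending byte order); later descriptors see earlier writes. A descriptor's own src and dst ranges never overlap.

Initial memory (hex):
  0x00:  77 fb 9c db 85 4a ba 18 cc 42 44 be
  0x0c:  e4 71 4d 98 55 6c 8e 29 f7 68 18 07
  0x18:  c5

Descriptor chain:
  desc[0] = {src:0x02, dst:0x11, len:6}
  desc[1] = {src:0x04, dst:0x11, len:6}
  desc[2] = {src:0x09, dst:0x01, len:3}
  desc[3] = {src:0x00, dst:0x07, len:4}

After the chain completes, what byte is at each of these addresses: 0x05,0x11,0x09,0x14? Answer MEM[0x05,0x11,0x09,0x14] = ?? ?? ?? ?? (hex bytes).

D0: mem[0x11..0x16] <- [9c db 85 4a ba 18]
D1: mem[0x11..0x16] <- [85 4a ba 18 cc 42]
D2: mem[0x01..0x03] <- [42 44 be]
D3: mem[0x07..0x0a] <- [77 42 44 be]
query mem[0x05]=0x4a, mem[0x11]=0x85, mem[0x09]=0x44, mem[0x14]=0x18

MEM[0x05,0x11,0x09,0x14] = 4a 85 44 18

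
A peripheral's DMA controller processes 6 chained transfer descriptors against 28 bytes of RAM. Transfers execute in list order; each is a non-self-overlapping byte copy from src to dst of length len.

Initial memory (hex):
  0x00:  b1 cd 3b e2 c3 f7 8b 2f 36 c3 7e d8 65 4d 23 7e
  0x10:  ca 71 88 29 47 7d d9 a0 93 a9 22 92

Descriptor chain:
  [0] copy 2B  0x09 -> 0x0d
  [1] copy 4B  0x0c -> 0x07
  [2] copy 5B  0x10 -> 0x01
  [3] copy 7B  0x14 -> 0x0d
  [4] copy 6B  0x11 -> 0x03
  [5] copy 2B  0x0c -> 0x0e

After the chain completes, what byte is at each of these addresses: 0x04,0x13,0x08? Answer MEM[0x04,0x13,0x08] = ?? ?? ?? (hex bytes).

#0 dst[0x0d+2] := {0xc3,0x7e}
#1 dst[0x07+4] := {0x65,0xc3,0x7e,0x7e}
#2 dst[0x01+5] := {0xca,0x71,0x88,0x29,0x47}
#3 dst[0x0d+7] := {0x47,0x7d,0xd9,0xa0,0x93,0xa9,0x22}
#4 dst[0x03+6] := {0x93,0xa9,0x22,0x47,0x7d,0xd9}
#5 dst[0x0e+2] := {0x65,0x47}
query mem[0x04]=0xa9, mem[0x13]=0x22, mem[0x08]=0xd9

MEM[0x04,0x13,0x08] = a9 22 d9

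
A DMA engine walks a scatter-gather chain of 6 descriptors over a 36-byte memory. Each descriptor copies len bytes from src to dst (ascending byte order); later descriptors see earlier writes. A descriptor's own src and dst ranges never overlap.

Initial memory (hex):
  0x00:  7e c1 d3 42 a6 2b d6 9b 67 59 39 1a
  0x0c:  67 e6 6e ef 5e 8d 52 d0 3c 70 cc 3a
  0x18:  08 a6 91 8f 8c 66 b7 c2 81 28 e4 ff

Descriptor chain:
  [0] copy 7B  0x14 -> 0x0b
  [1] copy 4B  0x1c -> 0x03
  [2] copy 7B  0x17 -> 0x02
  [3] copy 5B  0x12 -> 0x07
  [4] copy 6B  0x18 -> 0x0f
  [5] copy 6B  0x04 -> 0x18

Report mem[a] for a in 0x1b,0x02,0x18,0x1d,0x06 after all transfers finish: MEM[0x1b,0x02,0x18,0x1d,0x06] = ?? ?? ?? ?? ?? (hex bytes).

  after D0: wrote 7B at 0x0b = 3c70cc3a08a691
  after D1: wrote 4B at 0x03 = 8c66b7c2
  after D2: wrote 7B at 0x02 = 3a08a6918f8c66
  after D3: wrote 5B at 0x07 = 52d03c70cc
  after D4: wrote 6B at 0x0f = 08a6918f8c66
  after D5: wrote 6B at 0x18 = a6918f52d03c
query mem[0x1b]=0x52, mem[0x02]=0x3a, mem[0x18]=0xa6, mem[0x1d]=0x3c, mem[0x06]=0x8f

MEM[0x1b,0x02,0x18,0x1d,0x06] = 52 3a a6 3c 8f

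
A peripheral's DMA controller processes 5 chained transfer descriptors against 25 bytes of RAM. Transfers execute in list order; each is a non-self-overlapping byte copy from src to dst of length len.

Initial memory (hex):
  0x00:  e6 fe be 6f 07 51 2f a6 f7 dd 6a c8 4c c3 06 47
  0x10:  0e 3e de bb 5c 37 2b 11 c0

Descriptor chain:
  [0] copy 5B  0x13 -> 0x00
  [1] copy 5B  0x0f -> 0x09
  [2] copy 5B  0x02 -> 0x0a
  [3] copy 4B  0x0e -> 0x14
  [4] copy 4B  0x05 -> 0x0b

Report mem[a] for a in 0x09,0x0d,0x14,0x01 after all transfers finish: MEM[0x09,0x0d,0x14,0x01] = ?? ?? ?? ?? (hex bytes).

[0] 0x13->0x00 len=5 : bb 5c 37 2b 11
[1] 0x0f->0x09 len=5 : 47 0e 3e de bb
[2] 0x02->0x0a len=5 : 37 2b 11 51 2f
[3] 0x0e->0x14 len=4 : 2f 47 0e 3e
[4] 0x05->0x0b len=4 : 51 2f a6 f7
query mem[0x09]=0x47, mem[0x0d]=0xa6, mem[0x14]=0x2f, mem[0x01]=0x5c

MEM[0x09,0x0d,0x14,0x01] = 47 a6 2f 5c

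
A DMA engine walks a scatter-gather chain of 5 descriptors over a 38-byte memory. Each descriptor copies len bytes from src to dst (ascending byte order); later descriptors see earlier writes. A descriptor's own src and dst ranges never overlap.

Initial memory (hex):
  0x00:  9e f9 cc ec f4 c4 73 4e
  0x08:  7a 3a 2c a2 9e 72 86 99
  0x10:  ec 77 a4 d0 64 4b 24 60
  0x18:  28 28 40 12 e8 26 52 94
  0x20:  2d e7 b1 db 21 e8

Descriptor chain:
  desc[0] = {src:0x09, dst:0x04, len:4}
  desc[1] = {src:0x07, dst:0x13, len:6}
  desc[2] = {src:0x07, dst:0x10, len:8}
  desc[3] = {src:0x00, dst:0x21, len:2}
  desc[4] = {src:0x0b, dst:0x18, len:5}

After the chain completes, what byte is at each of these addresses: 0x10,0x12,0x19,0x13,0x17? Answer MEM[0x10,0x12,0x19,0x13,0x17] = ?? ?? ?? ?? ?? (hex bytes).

MEM[0x10,0x12,0x19,0x13,0x17] = 9e 3a 9e 2c 86

[0] 0x09->0x04 len=4 : 3a 2c a2 9e
[1] 0x07->0x13 len=6 : 9e 7a 3a 2c a2 9e
[2] 0x07->0x10 len=8 : 9e 7a 3a 2c a2 9e 72 86
[3] 0x00->0x21 len=2 : 9e f9
[4] 0x0b->0x18 len=5 : a2 9e 72 86 99
query mem[0x10]=0x9e, mem[0x12]=0x3a, mem[0x19]=0x9e, mem[0x13]=0x2c, mem[0x17]=0x86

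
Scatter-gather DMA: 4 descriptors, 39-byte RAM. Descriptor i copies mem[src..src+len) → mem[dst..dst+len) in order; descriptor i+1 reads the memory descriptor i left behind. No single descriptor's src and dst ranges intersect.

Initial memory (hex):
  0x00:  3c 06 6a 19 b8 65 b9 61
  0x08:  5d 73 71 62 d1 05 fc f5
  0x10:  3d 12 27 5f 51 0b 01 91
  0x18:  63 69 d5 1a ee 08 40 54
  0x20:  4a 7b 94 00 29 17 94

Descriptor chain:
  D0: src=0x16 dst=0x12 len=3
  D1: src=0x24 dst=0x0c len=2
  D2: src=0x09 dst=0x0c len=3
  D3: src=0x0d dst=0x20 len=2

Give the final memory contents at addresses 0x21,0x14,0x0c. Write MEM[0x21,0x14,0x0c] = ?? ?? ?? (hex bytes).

MEM[0x21,0x14,0x0c] = 62 63 73

#0 dst[0x12+3] := {0x01,0x91,0x63}
#1 dst[0x0c+2] := {0x29,0x17}
#2 dst[0x0c+3] := {0x73,0x71,0x62}
#3 dst[0x20+2] := {0x71,0x62}
query mem[0x21]=0x62, mem[0x14]=0x63, mem[0x0c]=0x73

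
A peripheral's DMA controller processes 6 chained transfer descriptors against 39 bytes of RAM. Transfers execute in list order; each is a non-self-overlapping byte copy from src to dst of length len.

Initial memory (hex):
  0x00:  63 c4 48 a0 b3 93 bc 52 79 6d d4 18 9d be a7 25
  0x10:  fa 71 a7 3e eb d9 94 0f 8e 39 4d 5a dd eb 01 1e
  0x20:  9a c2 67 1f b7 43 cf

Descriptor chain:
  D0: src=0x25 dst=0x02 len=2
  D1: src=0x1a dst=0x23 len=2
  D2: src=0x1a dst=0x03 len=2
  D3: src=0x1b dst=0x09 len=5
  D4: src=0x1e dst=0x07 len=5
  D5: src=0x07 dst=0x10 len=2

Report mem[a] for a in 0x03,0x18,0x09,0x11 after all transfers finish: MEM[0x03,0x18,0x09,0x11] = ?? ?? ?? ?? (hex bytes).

MEM[0x03,0x18,0x09,0x11] = 4d 8e 9a 1e

#0 dst[0x02+2] := {0x43,0xcf}
#1 dst[0x23+2] := {0x4d,0x5a}
#2 dst[0x03+2] := {0x4d,0x5a}
#3 dst[0x09+5] := {0x5a,0xdd,0xeb,0x01,0x1e}
#4 dst[0x07+5] := {0x01,0x1e,0x9a,0xc2,0x67}
#5 dst[0x10+2] := {0x01,0x1e}
query mem[0x03]=0x4d, mem[0x18]=0x8e, mem[0x09]=0x9a, mem[0x11]=0x1e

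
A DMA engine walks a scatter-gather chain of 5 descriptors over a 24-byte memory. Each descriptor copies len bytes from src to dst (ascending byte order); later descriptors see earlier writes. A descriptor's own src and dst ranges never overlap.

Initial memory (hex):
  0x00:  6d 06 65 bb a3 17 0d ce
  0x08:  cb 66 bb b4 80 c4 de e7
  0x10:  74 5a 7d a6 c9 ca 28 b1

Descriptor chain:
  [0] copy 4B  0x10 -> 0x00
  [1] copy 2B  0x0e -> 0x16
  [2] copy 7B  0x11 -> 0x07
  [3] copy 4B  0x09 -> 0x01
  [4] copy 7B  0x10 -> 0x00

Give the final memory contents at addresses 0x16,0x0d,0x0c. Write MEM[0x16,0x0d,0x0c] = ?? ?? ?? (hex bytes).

MEM[0x16,0x0d,0x0c] = de e7 de

[0] 0x10->0x00 len=4 : 74 5a 7d a6
[1] 0x0e->0x16 len=2 : de e7
[2] 0x11->0x07 len=7 : 5a 7d a6 c9 ca de e7
[3] 0x09->0x01 len=4 : a6 c9 ca de
[4] 0x10->0x00 len=7 : 74 5a 7d a6 c9 ca de
query mem[0x16]=0xde, mem[0x0d]=0xe7, mem[0x0c]=0xde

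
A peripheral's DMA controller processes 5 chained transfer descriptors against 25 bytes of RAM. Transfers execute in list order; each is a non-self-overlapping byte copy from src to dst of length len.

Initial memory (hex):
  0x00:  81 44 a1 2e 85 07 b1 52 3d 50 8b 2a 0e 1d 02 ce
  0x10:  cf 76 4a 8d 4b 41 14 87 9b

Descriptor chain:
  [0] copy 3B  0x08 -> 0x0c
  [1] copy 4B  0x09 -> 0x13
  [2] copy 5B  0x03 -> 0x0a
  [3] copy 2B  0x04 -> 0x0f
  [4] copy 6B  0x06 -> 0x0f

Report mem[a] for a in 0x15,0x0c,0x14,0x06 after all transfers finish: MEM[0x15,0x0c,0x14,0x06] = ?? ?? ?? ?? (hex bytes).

MEM[0x15,0x0c,0x14,0x06] = 2a 07 85 b1

D0: mem[0x0c..0x0e] <- [3d 50 8b]
D1: mem[0x13..0x16] <- [50 8b 2a 3d]
D2: mem[0x0a..0x0e] <- [2e 85 07 b1 52]
D3: mem[0x0f..0x10] <- [85 07]
D4: mem[0x0f..0x14] <- [b1 52 3d 50 2e 85]
query mem[0x15]=0x2a, mem[0x0c]=0x07, mem[0x14]=0x85, mem[0x06]=0xb1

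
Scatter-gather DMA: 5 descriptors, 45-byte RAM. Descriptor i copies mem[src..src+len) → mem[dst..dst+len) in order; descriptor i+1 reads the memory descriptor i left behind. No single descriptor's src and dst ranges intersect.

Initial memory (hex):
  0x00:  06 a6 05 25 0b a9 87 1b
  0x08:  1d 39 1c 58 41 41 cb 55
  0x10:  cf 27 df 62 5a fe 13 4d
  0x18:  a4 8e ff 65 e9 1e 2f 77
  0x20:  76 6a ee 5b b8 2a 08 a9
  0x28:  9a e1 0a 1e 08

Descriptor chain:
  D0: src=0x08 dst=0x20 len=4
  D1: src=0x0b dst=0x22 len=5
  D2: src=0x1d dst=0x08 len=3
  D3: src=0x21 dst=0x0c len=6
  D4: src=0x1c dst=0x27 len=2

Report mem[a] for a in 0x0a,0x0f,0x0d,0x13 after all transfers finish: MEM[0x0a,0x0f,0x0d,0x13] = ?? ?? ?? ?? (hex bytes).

MEM[0x0a,0x0f,0x0d,0x13] = 77 41 58 62

  after D0: wrote 4B at 0x20 = 1d391c58
  after D1: wrote 5B at 0x22 = 584141cb55
  after D2: wrote 3B at 0x08 = 1e2f77
  after D3: wrote 6B at 0x0c = 39584141cb55
  after D4: wrote 2B at 0x27 = e91e
query mem[0x0a]=0x77, mem[0x0f]=0x41, mem[0x0d]=0x58, mem[0x13]=0x62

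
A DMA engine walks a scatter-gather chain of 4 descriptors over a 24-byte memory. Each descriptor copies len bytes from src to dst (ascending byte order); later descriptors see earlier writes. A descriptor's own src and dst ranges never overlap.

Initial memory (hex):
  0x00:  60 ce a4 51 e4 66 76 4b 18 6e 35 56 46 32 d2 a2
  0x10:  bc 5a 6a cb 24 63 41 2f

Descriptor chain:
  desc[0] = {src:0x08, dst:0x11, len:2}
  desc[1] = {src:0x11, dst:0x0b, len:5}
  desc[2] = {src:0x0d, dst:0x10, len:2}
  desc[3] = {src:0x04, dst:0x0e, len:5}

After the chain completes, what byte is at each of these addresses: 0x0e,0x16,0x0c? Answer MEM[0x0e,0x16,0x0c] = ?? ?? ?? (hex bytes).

MEM[0x0e,0x16,0x0c] = e4 41 6e

#0 dst[0x11+2] := {0x18,0x6e}
#1 dst[0x0b+5] := {0x18,0x6e,0xcb,0x24,0x63}
#2 dst[0x10+2] := {0xcb,0x24}
#3 dst[0x0e+5] := {0xe4,0x66,0x76,0x4b,0x18}
query mem[0x0e]=0xe4, mem[0x16]=0x41, mem[0x0c]=0x6e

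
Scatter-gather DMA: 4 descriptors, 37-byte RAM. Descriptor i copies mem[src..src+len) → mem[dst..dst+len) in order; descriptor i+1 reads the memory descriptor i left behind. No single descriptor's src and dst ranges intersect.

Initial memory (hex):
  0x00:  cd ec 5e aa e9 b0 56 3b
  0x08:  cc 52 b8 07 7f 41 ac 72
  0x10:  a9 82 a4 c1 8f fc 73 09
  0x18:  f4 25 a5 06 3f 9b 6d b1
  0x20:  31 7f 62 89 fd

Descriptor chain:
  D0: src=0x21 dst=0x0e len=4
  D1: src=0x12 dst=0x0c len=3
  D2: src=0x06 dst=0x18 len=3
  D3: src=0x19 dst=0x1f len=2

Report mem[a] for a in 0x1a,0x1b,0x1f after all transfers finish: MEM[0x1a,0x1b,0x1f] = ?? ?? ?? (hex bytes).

MEM[0x1a,0x1b,0x1f] = cc 06 3b

[0] 0x21->0x0e len=4 : 7f 62 89 fd
[1] 0x12->0x0c len=3 : a4 c1 8f
[2] 0x06->0x18 len=3 : 56 3b cc
[3] 0x19->0x1f len=2 : 3b cc
query mem[0x1a]=0xcc, mem[0x1b]=0x06, mem[0x1f]=0x3b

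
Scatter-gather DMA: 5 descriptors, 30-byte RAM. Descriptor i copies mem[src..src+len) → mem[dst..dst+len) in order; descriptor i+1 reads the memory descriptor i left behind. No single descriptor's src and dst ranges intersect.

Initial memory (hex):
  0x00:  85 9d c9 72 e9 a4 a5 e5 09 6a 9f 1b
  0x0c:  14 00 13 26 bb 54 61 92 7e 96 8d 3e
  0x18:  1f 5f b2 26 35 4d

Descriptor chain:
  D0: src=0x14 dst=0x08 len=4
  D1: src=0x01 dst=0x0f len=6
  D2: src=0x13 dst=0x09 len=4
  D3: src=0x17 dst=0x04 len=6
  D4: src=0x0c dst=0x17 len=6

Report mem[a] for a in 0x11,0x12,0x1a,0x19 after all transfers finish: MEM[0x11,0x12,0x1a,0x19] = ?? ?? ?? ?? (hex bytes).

  after D0: wrote 4B at 0x08 = 7e968d3e
  after D1: wrote 6B at 0x0f = 9dc972e9a4a5
  after D2: wrote 4B at 0x09 = a4a5968d
  after D3: wrote 6B at 0x04 = 3e1f5fb22635
  after D4: wrote 6B at 0x17 = 8d00139dc972
query mem[0x11]=0x72, mem[0x12]=0xe9, mem[0x1a]=0x9d, mem[0x19]=0x13

MEM[0x11,0x12,0x1a,0x19] = 72 e9 9d 13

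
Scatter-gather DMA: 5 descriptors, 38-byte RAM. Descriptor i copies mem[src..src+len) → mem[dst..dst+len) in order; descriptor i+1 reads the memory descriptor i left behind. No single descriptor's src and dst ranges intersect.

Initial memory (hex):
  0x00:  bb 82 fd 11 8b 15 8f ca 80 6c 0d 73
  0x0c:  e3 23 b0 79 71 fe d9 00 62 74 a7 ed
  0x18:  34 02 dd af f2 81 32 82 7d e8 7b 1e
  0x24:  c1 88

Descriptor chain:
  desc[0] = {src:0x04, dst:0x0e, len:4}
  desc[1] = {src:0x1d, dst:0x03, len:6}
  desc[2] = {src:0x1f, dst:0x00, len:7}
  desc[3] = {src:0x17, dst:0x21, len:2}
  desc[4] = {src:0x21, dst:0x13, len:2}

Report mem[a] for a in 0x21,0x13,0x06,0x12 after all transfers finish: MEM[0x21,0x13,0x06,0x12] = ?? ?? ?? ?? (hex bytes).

MEM[0x21,0x13,0x06,0x12] = ed ed 88 d9

[0] 0x04->0x0e len=4 : 8b 15 8f ca
[1] 0x1d->0x03 len=6 : 81 32 82 7d e8 7b
[2] 0x1f->0x00 len=7 : 82 7d e8 7b 1e c1 88
[3] 0x17->0x21 len=2 : ed 34
[4] 0x21->0x13 len=2 : ed 34
query mem[0x21]=0xed, mem[0x13]=0xed, mem[0x06]=0x88, mem[0x12]=0xd9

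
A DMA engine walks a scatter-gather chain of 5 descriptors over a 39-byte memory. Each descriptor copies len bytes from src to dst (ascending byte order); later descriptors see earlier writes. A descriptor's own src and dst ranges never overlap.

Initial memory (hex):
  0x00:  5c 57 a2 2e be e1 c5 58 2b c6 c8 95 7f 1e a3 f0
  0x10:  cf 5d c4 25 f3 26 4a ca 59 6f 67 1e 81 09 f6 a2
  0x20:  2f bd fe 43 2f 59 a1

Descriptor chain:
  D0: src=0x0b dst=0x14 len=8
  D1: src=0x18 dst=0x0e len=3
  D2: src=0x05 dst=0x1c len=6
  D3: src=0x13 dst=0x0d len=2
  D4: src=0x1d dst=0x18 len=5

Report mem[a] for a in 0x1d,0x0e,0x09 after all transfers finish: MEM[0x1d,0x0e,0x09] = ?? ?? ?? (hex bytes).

#0 dst[0x14+8] := {0x95,0x7f,0x1e,0xa3,0xf0,0xcf,0x5d,0xc4}
#1 dst[0x0e+3] := {0xf0,0xcf,0x5d}
#2 dst[0x1c+6] := {0xe1,0xc5,0x58,0x2b,0xc6,0xc8}
#3 dst[0x0d+2] := {0x25,0x95}
#4 dst[0x18+5] := {0xc5,0x58,0x2b,0xc6,0xc8}
query mem[0x1d]=0xc5, mem[0x0e]=0x95, mem[0x09]=0xc6

MEM[0x1d,0x0e,0x09] = c5 95 c6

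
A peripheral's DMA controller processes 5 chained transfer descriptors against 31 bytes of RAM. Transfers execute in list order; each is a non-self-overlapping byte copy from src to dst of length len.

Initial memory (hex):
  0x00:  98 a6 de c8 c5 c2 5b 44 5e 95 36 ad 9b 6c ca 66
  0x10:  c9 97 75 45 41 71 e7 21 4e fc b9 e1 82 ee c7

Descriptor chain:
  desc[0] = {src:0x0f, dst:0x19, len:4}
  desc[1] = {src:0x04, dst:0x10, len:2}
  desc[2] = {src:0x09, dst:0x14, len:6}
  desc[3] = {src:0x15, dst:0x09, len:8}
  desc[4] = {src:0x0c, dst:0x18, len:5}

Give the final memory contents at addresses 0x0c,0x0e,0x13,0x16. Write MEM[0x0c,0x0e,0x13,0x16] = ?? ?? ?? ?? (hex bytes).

MEM[0x0c,0x0e,0x13,0x16] = 6c c9 45 ad

[0] 0x0f->0x19 len=4 : 66 c9 97 75
[1] 0x04->0x10 len=2 : c5 c2
[2] 0x09->0x14 len=6 : 95 36 ad 9b 6c ca
[3] 0x15->0x09 len=8 : 36 ad 9b 6c ca c9 97 75
[4] 0x0c->0x18 len=5 : 6c ca c9 97 75
query mem[0x0c]=0x6c, mem[0x0e]=0xc9, mem[0x13]=0x45, mem[0x16]=0xad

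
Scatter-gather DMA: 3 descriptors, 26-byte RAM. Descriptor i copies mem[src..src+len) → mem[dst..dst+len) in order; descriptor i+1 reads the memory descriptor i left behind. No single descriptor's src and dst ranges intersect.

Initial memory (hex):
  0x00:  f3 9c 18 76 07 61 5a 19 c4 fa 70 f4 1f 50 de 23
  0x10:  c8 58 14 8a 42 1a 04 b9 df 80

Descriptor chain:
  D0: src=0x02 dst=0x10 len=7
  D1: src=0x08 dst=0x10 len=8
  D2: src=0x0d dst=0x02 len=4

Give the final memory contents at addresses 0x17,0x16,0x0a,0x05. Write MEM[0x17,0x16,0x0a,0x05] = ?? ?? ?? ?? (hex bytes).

MEM[0x17,0x16,0x0a,0x05] = 23 de 70 c4

  after D0: wrote 7B at 0x10 = 187607615a19c4
  after D1: wrote 8B at 0x10 = c4fa70f41f50de23
  after D2: wrote 4B at 0x02 = 50de23c4
query mem[0x17]=0x23, mem[0x16]=0xde, mem[0x0a]=0x70, mem[0x05]=0xc4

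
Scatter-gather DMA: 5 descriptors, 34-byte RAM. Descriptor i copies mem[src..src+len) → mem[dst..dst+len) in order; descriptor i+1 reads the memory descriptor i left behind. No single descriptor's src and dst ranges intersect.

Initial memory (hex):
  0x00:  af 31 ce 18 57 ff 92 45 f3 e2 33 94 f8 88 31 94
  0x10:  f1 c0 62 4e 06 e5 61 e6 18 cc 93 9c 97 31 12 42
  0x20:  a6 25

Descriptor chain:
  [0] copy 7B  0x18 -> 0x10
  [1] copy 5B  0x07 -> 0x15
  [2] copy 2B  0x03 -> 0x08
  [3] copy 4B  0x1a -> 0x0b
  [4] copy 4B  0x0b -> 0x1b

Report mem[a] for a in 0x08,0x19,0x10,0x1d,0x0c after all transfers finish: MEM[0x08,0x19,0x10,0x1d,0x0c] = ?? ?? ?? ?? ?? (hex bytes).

MEM[0x08,0x19,0x10,0x1d,0x0c] = 18 94 18 97 9c

D0: mem[0x10..0x16] <- [18 cc 93 9c 97 31 12]
D1: mem[0x15..0x19] <- [45 f3 e2 33 94]
D2: mem[0x08..0x09] <- [18 57]
D3: mem[0x0b..0x0e] <- [93 9c 97 31]
D4: mem[0x1b..0x1e] <- [93 9c 97 31]
query mem[0x08]=0x18, mem[0x19]=0x94, mem[0x10]=0x18, mem[0x1d]=0x97, mem[0x0c]=0x9c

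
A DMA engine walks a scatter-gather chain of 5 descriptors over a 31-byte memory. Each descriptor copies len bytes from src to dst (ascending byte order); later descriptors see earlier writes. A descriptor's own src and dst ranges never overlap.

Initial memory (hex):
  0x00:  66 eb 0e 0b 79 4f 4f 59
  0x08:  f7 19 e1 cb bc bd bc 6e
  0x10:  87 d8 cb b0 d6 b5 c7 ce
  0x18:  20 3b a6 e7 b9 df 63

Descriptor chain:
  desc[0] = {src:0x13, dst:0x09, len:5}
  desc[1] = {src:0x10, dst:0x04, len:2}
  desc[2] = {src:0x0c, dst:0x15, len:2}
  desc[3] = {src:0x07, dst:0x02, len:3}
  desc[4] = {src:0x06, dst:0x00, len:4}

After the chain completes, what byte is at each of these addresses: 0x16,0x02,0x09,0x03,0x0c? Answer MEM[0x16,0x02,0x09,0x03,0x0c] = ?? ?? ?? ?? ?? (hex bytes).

MEM[0x16,0x02,0x09,0x03,0x0c] = ce f7 b0 b0 c7

D0: mem[0x09..0x0d] <- [b0 d6 b5 c7 ce]
D1: mem[0x04..0x05] <- [87 d8]
D2: mem[0x15..0x16] <- [c7 ce]
D3: mem[0x02..0x04] <- [59 f7 b0]
D4: mem[0x00..0x03] <- [4f 59 f7 b0]
query mem[0x16]=0xce, mem[0x02]=0xf7, mem[0x09]=0xb0, mem[0x03]=0xb0, mem[0x0c]=0xc7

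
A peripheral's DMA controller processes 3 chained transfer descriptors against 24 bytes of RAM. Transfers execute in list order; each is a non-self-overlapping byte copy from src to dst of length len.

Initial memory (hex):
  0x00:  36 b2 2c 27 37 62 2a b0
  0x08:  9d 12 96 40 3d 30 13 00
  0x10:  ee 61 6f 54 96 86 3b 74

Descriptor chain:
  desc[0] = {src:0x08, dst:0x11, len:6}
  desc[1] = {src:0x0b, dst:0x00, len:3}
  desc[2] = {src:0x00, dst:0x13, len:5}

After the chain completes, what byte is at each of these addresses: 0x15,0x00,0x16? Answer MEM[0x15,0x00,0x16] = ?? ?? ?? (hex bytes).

  after D0: wrote 6B at 0x11 = 9d1296403d30
  after D1: wrote 3B at 0x00 = 403d30
  after D2: wrote 5B at 0x13 = 403d302737
query mem[0x15]=0x30, mem[0x00]=0x40, mem[0x16]=0x27

MEM[0x15,0x00,0x16] = 30 40 27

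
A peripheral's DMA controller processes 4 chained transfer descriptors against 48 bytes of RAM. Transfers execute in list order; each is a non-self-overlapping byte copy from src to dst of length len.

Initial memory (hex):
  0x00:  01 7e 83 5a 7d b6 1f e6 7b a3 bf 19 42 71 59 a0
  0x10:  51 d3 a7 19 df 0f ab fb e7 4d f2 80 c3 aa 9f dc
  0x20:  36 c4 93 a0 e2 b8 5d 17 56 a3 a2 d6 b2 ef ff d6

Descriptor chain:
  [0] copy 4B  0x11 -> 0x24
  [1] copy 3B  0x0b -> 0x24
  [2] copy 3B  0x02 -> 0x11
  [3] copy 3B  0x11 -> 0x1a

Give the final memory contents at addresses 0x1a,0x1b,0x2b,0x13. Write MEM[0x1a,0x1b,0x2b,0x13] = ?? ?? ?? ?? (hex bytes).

MEM[0x1a,0x1b,0x2b,0x13] = 83 5a d6 7d

#0 dst[0x24+4] := {0xd3,0xa7,0x19,0xdf}
#1 dst[0x24+3] := {0x19,0x42,0x71}
#2 dst[0x11+3] := {0x83,0x5a,0x7d}
#3 dst[0x1a+3] := {0x83,0x5a,0x7d}
query mem[0x1a]=0x83, mem[0x1b]=0x5a, mem[0x2b]=0xd6, mem[0x13]=0x7d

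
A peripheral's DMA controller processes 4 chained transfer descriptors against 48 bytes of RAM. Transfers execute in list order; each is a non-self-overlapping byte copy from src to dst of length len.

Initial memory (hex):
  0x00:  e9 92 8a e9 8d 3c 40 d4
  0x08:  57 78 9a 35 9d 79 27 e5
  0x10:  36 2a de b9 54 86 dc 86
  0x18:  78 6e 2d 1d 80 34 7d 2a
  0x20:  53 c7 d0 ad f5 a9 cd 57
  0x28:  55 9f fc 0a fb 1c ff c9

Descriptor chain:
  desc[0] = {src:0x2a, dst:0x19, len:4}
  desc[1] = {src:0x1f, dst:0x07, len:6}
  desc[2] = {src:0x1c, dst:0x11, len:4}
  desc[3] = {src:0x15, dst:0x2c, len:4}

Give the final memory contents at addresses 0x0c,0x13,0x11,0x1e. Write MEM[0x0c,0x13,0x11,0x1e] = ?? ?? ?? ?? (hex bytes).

[0] 0x2a->0x19 len=4 : fc 0a fb 1c
[1] 0x1f->0x07 len=6 : 2a 53 c7 d0 ad f5
[2] 0x1c->0x11 len=4 : 1c 34 7d 2a
[3] 0x15->0x2c len=4 : 86 dc 86 78
query mem[0x0c]=0xf5, mem[0x13]=0x7d, mem[0x11]=0x1c, mem[0x1e]=0x7d

MEM[0x0c,0x13,0x11,0x1e] = f5 7d 1c 7d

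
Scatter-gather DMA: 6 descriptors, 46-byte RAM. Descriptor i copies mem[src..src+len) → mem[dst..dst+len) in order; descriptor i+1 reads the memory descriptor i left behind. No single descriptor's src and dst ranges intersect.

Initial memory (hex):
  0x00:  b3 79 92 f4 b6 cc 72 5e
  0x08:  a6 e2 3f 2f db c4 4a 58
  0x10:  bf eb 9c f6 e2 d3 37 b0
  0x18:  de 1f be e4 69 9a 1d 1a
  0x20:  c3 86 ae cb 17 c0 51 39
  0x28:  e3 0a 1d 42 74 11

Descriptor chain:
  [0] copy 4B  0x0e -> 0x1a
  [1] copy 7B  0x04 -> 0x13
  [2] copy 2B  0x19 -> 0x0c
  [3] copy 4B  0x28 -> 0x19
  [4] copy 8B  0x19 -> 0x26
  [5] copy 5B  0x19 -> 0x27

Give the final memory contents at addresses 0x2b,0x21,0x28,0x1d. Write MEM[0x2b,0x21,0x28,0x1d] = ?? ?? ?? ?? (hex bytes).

MEM[0x2b,0x21,0x28,0x1d] = eb 86 0a eb

  after D0: wrote 4B at 0x1a = 4a58bfeb
  after D1: wrote 7B at 0x13 = b6cc725ea6e23f
  after D2: wrote 2B at 0x0c = 3f4a
  after D3: wrote 4B at 0x19 = e30a1d42
  after D4: wrote 8B at 0x26 = e30a1d42eb1d1ac3
  after D5: wrote 5B at 0x27 = e30a1d42eb
query mem[0x2b]=0xeb, mem[0x21]=0x86, mem[0x28]=0x0a, mem[0x1d]=0xeb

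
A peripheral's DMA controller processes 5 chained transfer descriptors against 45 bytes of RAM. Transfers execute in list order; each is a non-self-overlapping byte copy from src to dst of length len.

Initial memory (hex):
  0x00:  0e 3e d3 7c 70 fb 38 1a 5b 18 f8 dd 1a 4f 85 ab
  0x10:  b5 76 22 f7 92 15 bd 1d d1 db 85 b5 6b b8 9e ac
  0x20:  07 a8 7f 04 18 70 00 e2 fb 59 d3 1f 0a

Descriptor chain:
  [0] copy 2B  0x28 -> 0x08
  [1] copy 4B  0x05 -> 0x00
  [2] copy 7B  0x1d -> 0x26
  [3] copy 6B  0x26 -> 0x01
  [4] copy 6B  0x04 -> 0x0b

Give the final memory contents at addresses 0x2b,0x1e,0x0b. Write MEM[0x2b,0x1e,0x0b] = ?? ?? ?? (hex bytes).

D0: mem[0x08..0x09] <- [fb 59]
D1: mem[0x00..0x03] <- [fb 38 1a fb]
D2: mem[0x26..0x2c] <- [b8 9e ac 07 a8 7f 04]
D3: mem[0x01..0x06] <- [b8 9e ac 07 a8 7f]
D4: mem[0x0b..0x10] <- [07 a8 7f 1a fb 59]
query mem[0x2b]=0x7f, mem[0x1e]=0x9e, mem[0x0b]=0x07

MEM[0x2b,0x1e,0x0b] = 7f 9e 07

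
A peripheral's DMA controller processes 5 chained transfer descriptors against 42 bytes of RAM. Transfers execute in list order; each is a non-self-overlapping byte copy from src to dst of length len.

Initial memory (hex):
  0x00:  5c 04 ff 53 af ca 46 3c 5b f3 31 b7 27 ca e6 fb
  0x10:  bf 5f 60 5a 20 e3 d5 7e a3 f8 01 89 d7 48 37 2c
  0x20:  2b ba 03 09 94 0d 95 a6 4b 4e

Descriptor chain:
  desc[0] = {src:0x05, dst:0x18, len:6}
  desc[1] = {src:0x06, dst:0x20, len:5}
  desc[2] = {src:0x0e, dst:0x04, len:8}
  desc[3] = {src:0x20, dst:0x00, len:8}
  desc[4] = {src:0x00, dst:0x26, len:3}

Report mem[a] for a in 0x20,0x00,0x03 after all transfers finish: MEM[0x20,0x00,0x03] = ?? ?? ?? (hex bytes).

MEM[0x20,0x00,0x03] = 46 46 f3

  after D0: wrote 6B at 0x18 = ca463c5bf331
  after D1: wrote 5B at 0x20 = 463c5bf331
  after D2: wrote 8B at 0x04 = e6fbbf5f605a20e3
  after D3: wrote 8B at 0x00 = 463c5bf3310d95a6
  after D4: wrote 3B at 0x26 = 463c5b
query mem[0x20]=0x46, mem[0x00]=0x46, mem[0x03]=0xf3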